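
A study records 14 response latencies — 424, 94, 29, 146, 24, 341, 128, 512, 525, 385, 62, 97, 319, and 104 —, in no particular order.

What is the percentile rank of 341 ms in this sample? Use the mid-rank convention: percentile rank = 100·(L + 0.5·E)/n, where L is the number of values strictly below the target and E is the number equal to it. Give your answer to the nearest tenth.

Sorted: 24, 29, 62, 94, 97, 104, 128, 146, 319, 341, 385, 424, 512, 525.
Count below 341: L = 9; count equal: E = 1; n = 14.
Percentile rank = 100·(9 + 0.5·1)/14 = 100·9.5/14 = 67.86.

67.9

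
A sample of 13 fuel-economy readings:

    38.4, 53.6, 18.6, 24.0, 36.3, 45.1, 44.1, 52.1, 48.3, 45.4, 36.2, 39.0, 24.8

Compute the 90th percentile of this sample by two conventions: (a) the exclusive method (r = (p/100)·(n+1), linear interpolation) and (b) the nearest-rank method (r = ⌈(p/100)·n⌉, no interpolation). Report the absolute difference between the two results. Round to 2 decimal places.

0.90

Sorted: 18.6, 24.0, 24.8, 36.2, 36.3, 38.4, 39.0, 44.1, 45.1, 45.4, 48.3, 52.1, 53.6.
n = 13.
(a) r = 12.6; between ranks 12 (52.1) and 13 (53.6): 53.
(b) the nearest-rank method: rank 12 → 52.1.
|53 − 52.1| = 0.9.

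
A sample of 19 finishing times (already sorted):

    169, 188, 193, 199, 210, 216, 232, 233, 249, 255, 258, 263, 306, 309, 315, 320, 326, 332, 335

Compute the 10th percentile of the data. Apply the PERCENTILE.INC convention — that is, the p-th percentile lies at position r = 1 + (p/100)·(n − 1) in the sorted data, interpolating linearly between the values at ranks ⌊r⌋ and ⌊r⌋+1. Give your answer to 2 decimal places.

192.00

n = 19.
r = 1 + (10/100)·(19 − 1) = 1 + 1.8 = 2.8.
Rank 2 is 188 and rank 3 is 193.
Interpolate: 188 + 0.8·(193 − 188) = 188 + 0.8·5 = 192.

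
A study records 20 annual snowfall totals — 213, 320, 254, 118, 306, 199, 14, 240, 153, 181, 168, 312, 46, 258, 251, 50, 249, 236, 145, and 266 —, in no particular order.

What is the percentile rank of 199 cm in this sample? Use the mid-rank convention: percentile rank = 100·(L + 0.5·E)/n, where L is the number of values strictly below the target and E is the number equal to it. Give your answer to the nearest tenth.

42.5

Sorted: 14, 46, 50, 118, 145, 153, 168, 181, 199, 213, 236, 240, 249, 251, 254, 258, 266, 306, 312, 320.
Count below 199: L = 8; count equal: E = 1; n = 20.
Percentile rank = 100·(8 + 0.5·1)/20 = 100·8.5/20 = 42.5.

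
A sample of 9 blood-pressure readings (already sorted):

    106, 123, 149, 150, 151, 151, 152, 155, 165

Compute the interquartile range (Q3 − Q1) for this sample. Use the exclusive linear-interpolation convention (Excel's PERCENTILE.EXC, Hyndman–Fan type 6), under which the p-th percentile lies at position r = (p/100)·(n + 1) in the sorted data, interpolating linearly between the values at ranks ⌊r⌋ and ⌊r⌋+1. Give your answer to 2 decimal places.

17.50

n = 9.
P25: r = 2.5; ranks 2–3 are 123, 149; interpolating gives 136.
P75: r = 7.5; ranks 7–8 are 152, 155; interpolating gives 153.5.
Difference: 153.5 − 136 = 17.5.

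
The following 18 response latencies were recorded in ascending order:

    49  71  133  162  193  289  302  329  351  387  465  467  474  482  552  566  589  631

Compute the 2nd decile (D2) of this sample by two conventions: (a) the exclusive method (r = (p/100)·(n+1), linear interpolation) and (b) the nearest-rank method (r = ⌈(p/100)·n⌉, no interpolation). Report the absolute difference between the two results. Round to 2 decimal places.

n = 18.
(a) r = 3.8; between ranks 3 (133) and 4 (162): 156.2.
(b) the nearest-rank method: rank 4 → 162.
|156.2 − 162| = 5.8.

5.80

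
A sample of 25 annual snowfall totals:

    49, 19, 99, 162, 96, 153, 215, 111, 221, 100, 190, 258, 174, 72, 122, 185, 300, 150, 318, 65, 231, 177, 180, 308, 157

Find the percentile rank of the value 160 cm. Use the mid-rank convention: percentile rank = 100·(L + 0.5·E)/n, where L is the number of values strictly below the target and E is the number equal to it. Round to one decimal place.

Sorted: 19, 49, 65, 72, 96, 99, 100, 111, 122, 150, 153, 157, 162, 174, 177, 180, 185, 190, 215, 221, 231, 258, 300, 308, 318.
Count below 160: L = 12; count equal: E = 0; n = 25.
Percentile rank = 100·(12 + 0.5·0)/25 = 100·12/25 = 48.

48.0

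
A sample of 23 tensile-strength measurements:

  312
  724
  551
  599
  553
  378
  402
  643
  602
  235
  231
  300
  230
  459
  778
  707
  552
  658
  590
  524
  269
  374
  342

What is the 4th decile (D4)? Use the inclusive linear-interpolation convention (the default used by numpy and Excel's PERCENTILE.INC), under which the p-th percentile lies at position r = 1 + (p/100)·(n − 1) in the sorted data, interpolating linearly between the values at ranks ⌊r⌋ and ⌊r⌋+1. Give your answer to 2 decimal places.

397.20

Sorted: 230, 231, 235, 269, 300, 312, 342, 374, 378, 402, 459, 524, 551, 552, 553, 590, 599, 602, 643, 658, 707, 724, 778.
n = 23.
r = 1 + (40/100)·(23 − 1) = 1 + 8.8 = 9.8.
Rank 9 is 378 and rank 10 is 402.
Interpolate: 378 + 0.8·(402 − 378) = 378 + 0.8·24 = 397.2.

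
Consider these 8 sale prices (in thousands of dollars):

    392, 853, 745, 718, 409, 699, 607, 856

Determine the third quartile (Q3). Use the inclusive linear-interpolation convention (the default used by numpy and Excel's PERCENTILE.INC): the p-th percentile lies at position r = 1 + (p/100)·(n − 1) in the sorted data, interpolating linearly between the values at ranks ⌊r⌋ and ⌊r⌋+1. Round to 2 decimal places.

772.00

Sorted: 392, 409, 607, 699, 718, 745, 853, 856.
n = 8.
r = 1 + (75/100)·(8 − 1) = 1 + 5.25 = 6.25.
Rank 6 is 745 and rank 7 is 853.
Interpolate: 745 + 0.25·(853 − 745) = 745 + 0.25·108 = 772.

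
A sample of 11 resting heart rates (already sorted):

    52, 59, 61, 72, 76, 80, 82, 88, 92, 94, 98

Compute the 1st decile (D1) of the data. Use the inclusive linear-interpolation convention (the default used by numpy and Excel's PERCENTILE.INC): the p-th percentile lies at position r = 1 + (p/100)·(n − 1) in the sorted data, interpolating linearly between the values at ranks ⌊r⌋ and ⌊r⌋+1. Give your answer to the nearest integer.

59

n = 11.
r = 1 + (10/100)·(11 − 1) = 1 + 1 = 2.
r is an integer, so P10 is the value at rank 2: 59.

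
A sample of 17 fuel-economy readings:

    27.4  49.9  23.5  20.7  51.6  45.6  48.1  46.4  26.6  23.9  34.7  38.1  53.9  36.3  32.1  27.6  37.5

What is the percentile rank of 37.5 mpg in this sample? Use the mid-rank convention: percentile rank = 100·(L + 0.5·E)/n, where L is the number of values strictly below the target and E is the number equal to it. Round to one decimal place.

55.9

Sorted: 20.7, 23.5, 23.9, 26.6, 27.4, 27.6, 32.1, 34.7, 36.3, 37.5, 38.1, 45.6, 46.4, 48.1, 49.9, 51.6, 53.9.
Count below 37.5: L = 9; count equal: E = 1; n = 17.
Percentile rank = 100·(9 + 0.5·1)/17 = 100·9.5/17 = 55.88.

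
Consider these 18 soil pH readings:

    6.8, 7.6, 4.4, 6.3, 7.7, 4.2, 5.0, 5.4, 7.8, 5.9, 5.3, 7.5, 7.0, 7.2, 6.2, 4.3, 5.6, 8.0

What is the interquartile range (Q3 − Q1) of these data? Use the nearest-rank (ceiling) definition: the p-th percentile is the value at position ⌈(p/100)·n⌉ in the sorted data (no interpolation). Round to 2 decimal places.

Sorted: 4.2, 4.3, 4.4, 5.0, 5.3, 5.4, 5.6, 5.9, 6.2, 6.3, 6.8, 7.0, 7.2, 7.5, 7.6, 7.7, 7.8, 8.0.
n = 18.
P25: rank ⌈25/100·18⌉ = 5 → 5.3.
P75: rank ⌈75/100·18⌉ = 14 → 7.5.
Difference: 7.5 − 5.3 = 2.2.

2.20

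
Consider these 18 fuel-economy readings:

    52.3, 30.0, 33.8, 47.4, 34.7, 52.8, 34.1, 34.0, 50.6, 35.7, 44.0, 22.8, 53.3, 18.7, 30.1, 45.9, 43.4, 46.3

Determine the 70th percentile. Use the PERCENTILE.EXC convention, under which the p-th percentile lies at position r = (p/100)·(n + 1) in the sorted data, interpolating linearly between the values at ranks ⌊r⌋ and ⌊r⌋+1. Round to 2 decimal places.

46.63

Sorted: 18.7, 22.8, 30.0, 30.1, 33.8, 34.0, 34.1, 34.7, 35.7, 43.4, 44.0, 45.9, 46.3, 47.4, 50.6, 52.3, 52.8, 53.3.
n = 18.
r = (70/100)·(18 + 1) = 13.3.
Rank 13 is 46.3 and rank 14 is 47.4.
Interpolate: 46.3 + 0.3·(47.4 − 46.3) = 46.3 + 0.3·1.1 = 46.63.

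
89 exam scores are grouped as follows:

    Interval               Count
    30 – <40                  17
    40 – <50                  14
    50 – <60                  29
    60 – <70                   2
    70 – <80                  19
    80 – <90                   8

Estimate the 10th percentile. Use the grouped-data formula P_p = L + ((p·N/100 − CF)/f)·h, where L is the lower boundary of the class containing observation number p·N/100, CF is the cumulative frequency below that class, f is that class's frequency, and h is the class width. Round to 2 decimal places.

35.24

N = 89; target position k = 10/100 · 89 = 8.9.
Cumulative frequencies: 17, 31, 60, 62, 81, 89.
Observation 8.9 falls in the class 30 – <40.
L = 30, CF = 0, f = 17, h = 10.
P10 = 30 + ((8.9 − 0)/17)·10 = 30 + 5.23529 = 35.2353.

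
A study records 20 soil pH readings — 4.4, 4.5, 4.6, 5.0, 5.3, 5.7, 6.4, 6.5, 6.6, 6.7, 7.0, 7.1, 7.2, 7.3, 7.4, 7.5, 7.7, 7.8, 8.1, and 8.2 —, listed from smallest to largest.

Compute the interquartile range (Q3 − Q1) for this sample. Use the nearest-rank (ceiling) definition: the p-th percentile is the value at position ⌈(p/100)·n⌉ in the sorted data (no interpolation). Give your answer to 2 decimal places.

n = 20.
P25: rank ⌈25/100·20⌉ = 5 → 5.3.
P75: rank ⌈75/100·20⌉ = 15 → 7.4.
Difference: 7.4 − 5.3 = 2.1.

2.10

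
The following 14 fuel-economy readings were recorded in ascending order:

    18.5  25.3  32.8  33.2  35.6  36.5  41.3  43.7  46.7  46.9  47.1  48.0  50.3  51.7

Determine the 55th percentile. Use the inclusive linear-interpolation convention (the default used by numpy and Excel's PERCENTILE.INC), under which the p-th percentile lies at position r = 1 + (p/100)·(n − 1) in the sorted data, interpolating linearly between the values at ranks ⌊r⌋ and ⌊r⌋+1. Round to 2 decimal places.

n = 14.
r = 1 + (55/100)·(14 − 1) = 1 + 7.15 = 8.15.
Rank 8 is 43.7 and rank 9 is 46.7.
Interpolate: 43.7 + 0.15·(46.7 − 43.7) = 43.7 + 0.15·3 = 44.15.

44.15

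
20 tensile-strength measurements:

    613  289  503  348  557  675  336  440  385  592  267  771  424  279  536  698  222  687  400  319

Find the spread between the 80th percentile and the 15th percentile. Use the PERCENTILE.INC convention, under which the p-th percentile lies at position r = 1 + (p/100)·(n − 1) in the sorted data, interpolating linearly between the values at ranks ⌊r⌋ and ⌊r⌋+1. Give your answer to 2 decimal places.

Sorted: 222, 267, 279, 289, 319, 336, 348, 385, 400, 424, 440, 503, 536, 557, 592, 613, 675, 687, 698, 771.
n = 20.
P15: r = 3.85; ranks 3–4 are 279, 289; interpolating gives 287.5.
P80: r = 16.2; ranks 16–17 are 613, 675; interpolating gives 625.4.
Difference: 625.4 − 287.5 = 337.9.

337.90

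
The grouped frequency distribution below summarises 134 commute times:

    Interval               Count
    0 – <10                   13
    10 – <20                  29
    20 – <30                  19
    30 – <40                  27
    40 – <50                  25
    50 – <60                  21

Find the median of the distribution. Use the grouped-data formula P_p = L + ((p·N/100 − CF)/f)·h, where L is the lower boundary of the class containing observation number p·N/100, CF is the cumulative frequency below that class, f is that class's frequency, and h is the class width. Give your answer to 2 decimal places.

N = 134; target position k = 50/100 · 134 = 67.
Cumulative frequencies: 13, 42, 61, 88, 113, 134.
Observation 67 falls in the class 30 – <40.
L = 30, CF = 61, f = 27, h = 10.
P50 = 30 + ((67 − 61)/27)·10 = 30 + 2.22222 = 32.2222.

32.22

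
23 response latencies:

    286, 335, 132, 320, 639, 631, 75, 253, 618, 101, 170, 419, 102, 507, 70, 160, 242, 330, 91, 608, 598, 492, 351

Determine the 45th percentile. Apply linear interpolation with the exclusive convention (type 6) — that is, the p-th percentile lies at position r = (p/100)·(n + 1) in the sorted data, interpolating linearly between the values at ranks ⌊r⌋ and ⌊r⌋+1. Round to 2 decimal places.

Sorted: 70, 75, 91, 101, 102, 132, 160, 170, 242, 253, 286, 320, 330, 335, 351, 419, 492, 507, 598, 608, 618, 631, 639.
n = 23.
r = (45/100)·(23 + 1) = 10.8.
Rank 10 is 253 and rank 11 is 286.
Interpolate: 253 + 0.8·(286 − 253) = 253 + 0.8·33 = 279.4.

279.40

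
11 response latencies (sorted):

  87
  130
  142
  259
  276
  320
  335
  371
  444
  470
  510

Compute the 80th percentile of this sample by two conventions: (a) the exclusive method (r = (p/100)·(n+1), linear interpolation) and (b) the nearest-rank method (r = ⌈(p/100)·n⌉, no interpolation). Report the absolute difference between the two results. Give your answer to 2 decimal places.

n = 11.
(a) r = 9.6; between ranks 9 (444) and 10 (470): 459.6.
(b) the nearest-rank method: rank 9 → 444.
|459.6 − 444| = 15.6.

15.60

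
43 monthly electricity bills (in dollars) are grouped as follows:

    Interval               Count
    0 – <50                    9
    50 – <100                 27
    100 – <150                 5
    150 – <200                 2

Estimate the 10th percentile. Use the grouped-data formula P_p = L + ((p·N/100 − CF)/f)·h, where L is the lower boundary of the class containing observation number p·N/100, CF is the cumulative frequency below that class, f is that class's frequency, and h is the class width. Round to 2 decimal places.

23.89

N = 43; target position k = 10/100 · 43 = 4.3.
Cumulative frequencies: 9, 36, 41, 43.
Observation 4.3 falls in the class 0 – <50.
L = 0, CF = 0, f = 9, h = 50.
P10 = 0 + ((4.3 − 0)/9)·50 = 0 + 23.8889 = 23.8889.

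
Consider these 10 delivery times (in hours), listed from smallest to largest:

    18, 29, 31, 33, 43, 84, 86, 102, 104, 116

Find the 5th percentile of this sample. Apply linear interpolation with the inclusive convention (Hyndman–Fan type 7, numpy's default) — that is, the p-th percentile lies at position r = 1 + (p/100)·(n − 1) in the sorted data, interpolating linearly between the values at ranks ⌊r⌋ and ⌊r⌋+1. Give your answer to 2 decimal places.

n = 10.
r = 1 + (5/100)·(10 − 1) = 1 + 0.45 = 1.45.
Rank 1 is 18 and rank 2 is 29.
Interpolate: 18 + 0.45·(29 − 18) = 18 + 0.45·11 = 22.95.

22.95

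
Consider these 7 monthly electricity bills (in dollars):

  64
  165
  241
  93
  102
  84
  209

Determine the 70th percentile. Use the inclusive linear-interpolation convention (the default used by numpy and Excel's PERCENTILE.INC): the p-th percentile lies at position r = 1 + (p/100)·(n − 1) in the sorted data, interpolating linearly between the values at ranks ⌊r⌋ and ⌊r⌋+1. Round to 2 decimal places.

173.80

Sorted: 64, 84, 93, 102, 165, 209, 241.
n = 7.
r = 1 + (70/100)·(7 − 1) = 1 + 4.2 = 5.2.
Rank 5 is 165 and rank 6 is 209.
Interpolate: 165 + 0.2·(209 − 165) = 165 + 0.2·44 = 173.8.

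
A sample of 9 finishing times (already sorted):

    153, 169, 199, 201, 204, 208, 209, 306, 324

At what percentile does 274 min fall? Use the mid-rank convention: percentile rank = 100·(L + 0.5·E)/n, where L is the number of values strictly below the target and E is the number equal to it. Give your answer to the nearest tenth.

77.8

Count below 274: L = 7; count equal: E = 0; n = 9.
Percentile rank = 100·(7 + 0.5·0)/9 = 100·7/9 = 77.78.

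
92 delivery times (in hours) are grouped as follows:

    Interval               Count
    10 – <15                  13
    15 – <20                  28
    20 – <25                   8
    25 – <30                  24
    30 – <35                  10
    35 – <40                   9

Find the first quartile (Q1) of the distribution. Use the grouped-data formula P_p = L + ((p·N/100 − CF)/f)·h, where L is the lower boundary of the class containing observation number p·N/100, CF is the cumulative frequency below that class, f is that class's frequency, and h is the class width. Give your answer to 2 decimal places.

16.79

N = 92; target position k = 25/100 · 92 = 23.
Cumulative frequencies: 13, 41, 49, 73, 83, 92.
Observation 23 falls in the class 15 – <20.
L = 15, CF = 13, f = 28, h = 5.
P25 = 15 + ((23 − 13)/28)·5 = 15 + 1.78571 = 16.7857.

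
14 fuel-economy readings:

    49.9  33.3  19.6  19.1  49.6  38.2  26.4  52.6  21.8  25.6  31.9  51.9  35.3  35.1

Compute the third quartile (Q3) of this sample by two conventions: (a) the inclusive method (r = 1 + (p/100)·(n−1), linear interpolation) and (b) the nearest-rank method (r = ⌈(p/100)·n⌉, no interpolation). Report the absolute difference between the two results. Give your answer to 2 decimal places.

2.85

Sorted: 19.1, 19.6, 21.8, 25.6, 26.4, 31.9, 33.3, 35.1, 35.3, 38.2, 49.6, 49.9, 51.9, 52.6.
n = 14.
(a) r = 10.75; between ranks 10 (38.2) and 11 (49.6): 46.75.
(b) the nearest-rank method: rank 11 → 49.6.
|46.75 − 49.6| = 2.85.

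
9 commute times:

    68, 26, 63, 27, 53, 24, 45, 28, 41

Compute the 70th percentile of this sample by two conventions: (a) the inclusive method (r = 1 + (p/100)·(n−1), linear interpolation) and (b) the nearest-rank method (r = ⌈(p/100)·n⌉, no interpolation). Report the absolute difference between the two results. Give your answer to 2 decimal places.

3.20

Sorted: 24, 26, 27, 28, 41, 45, 53, 63, 68.
n = 9.
(a) r = 6.6; between ranks 6 (45) and 7 (53): 49.8.
(b) the nearest-rank method: rank 7 → 53.
|49.8 − 53| = 3.2.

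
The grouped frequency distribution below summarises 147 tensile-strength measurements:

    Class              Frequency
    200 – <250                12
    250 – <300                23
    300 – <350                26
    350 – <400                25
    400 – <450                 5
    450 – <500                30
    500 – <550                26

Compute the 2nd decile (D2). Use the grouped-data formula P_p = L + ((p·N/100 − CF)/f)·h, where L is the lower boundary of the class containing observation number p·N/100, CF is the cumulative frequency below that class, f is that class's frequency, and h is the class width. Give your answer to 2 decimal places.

N = 147; target position k = 20/100 · 147 = 29.4.
Cumulative frequencies: 12, 35, 61, 86, 91, 121, 147.
Observation 29.4 falls in the class 250 – <300.
L = 250, CF = 12, f = 23, h = 50.
P20 = 250 + ((29.4 − 12)/23)·50 = 250 + 37.8261 = 287.826.

287.83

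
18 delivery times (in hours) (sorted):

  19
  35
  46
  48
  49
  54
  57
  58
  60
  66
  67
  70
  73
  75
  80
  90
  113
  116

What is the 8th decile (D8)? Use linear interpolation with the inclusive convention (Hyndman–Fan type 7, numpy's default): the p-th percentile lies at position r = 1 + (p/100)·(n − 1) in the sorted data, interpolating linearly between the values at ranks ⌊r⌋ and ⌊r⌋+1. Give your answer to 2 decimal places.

n = 18.
r = 1 + (80/100)·(18 − 1) = 1 + 13.6 = 14.6.
Rank 14 is 75 and rank 15 is 80.
Interpolate: 75 + 0.6·(80 − 75) = 75 + 0.6·5 = 78.

78.00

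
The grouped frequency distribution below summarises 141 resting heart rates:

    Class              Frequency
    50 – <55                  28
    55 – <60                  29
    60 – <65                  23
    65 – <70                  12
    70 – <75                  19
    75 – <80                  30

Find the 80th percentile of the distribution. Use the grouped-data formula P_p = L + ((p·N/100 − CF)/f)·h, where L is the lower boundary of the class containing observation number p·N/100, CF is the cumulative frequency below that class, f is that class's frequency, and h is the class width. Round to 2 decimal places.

75.30

N = 141; target position k = 80/100 · 141 = 112.8.
Cumulative frequencies: 28, 57, 80, 92, 111, 141.
Observation 112.8 falls in the class 75 – <80.
L = 75, CF = 111, f = 30, h = 5.
P80 = 75 + ((112.8 − 111)/30)·5 = 75 + 0.3 = 75.3.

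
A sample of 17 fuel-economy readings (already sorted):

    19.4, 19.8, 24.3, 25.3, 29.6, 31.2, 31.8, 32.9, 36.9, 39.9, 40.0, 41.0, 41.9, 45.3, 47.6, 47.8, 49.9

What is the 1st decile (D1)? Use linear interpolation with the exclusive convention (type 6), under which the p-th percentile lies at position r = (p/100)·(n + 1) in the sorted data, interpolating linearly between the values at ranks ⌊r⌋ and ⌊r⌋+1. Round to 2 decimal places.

19.72

n = 17.
r = (10/100)·(17 + 1) = 1.8.
Rank 1 is 19.4 and rank 2 is 19.8.
Interpolate: 19.4 + 0.8·(19.8 − 19.4) = 19.4 + 0.8·0.4 = 19.72.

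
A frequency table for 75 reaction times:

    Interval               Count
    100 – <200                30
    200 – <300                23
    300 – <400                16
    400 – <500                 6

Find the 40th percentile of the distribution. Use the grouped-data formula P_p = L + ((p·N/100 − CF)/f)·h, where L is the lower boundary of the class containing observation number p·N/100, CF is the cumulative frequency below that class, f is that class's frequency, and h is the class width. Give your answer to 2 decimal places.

N = 75; target position k = 40/100 · 75 = 30.
Cumulative frequencies: 30, 53, 69, 75.
Observation 30 falls in the class 100 – <200.
L = 100, CF = 0, f = 30, h = 100.
P40 = 100 + ((30 − 0)/30)·100 = 100 + 100 = 200.

200.00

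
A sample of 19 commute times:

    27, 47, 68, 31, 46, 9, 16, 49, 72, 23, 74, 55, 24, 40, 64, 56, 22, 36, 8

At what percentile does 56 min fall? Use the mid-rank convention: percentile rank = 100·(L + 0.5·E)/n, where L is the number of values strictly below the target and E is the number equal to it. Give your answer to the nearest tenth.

Sorted: 8, 9, 16, 22, 23, 24, 27, 31, 36, 40, 46, 47, 49, 55, 56, 64, 68, 72, 74.
Count below 56: L = 14; count equal: E = 1; n = 19.
Percentile rank = 100·(14 + 0.5·1)/19 = 100·14.5/19 = 76.32.

76.3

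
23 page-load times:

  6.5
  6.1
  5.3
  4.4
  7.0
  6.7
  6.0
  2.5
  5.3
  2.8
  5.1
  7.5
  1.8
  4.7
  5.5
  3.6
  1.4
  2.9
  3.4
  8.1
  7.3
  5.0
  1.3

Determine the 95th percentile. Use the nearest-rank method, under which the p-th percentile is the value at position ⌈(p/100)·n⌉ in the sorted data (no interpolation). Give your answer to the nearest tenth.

7.5

Sorted: 1.3, 1.4, 1.8, 2.5, 2.8, 2.9, 3.4, 3.6, 4.4, 4.7, 5.0, 5.1, 5.3, 5.3, 5.5, 6.0, 6.1, 6.5, 6.7, 7.0, 7.3, 7.5, 8.1.
n = 23.
Position = ⌈95/100 · 23⌉ = ⌈21.85⌉ = 22.
The value at rank 22 is 7.5.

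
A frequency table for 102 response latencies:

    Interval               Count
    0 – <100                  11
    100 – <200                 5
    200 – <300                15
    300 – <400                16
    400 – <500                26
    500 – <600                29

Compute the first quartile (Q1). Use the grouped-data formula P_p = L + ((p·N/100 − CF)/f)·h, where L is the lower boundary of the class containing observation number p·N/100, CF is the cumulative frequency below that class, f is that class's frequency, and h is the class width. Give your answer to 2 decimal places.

263.33

N = 102; target position k = 25/100 · 102 = 25.5.
Cumulative frequencies: 11, 16, 31, 47, 73, 102.
Observation 25.5 falls in the class 200 – <300.
L = 200, CF = 16, f = 15, h = 100.
P25 = 200 + ((25.5 − 16)/15)·100 = 200 + 63.3333 = 263.333.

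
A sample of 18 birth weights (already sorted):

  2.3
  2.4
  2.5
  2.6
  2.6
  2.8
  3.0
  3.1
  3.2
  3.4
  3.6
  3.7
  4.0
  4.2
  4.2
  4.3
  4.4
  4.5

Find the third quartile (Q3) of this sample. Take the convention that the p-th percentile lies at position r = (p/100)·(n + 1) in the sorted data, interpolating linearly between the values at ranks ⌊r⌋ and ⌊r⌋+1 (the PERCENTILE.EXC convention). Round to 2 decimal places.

n = 18.
r = (75/100)·(18 + 1) = 14.25.
Rank 14 is 4.2 and rank 15 is 4.2.
Interpolate: 4.2 + 0.25·(4.2 − 4.2) = 4.2 + 0.25·0 = 4.2.

4.20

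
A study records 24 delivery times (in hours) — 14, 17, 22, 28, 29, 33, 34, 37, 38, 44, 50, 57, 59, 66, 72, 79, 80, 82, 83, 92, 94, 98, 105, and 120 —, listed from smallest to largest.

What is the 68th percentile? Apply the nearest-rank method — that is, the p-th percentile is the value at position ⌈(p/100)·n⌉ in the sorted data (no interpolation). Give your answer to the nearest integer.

80

n = 24.
Position = ⌈68/100 · 24⌉ = ⌈16.32⌉ = 17.
The value at rank 17 is 80.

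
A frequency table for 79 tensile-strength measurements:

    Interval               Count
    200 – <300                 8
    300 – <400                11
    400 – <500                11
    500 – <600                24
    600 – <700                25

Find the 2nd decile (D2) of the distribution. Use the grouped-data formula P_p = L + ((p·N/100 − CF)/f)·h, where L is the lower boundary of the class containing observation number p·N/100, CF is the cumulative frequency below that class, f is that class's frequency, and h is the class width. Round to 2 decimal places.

N = 79; target position k = 20/100 · 79 = 15.8.
Cumulative frequencies: 8, 19, 30, 54, 79.
Observation 15.8 falls in the class 300 – <400.
L = 300, CF = 8, f = 11, h = 100.
P20 = 300 + ((15.8 − 8)/11)·100 = 300 + 70.9091 = 370.909.

370.91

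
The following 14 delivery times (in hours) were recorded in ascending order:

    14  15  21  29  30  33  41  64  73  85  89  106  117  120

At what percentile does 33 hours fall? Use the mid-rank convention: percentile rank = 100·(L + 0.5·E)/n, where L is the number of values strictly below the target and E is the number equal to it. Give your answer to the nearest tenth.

39.3

Count below 33: L = 5; count equal: E = 1; n = 14.
Percentile rank = 100·(5 + 0.5·1)/14 = 100·5.5/14 = 39.29.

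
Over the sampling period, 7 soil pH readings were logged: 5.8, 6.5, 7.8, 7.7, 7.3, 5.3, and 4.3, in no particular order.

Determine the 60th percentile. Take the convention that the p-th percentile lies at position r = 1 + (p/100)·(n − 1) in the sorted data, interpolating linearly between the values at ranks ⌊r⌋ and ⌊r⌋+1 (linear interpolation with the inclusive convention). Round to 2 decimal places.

6.98

Sorted: 4.3, 5.3, 5.8, 6.5, 7.3, 7.7, 7.8.
n = 7.
r = 1 + (60/100)·(7 − 1) = 1 + 3.6 = 4.6.
Rank 4 is 6.5 and rank 5 is 7.3.
Interpolate: 6.5 + 0.6·(7.3 − 6.5) = 6.5 + 0.6·0.8 = 6.98.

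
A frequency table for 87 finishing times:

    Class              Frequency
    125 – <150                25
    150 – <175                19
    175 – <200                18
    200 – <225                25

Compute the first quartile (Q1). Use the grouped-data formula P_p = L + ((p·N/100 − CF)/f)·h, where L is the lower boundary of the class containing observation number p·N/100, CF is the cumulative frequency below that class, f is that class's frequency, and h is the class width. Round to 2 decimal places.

146.75

N = 87; target position k = 25/100 · 87 = 21.75.
Cumulative frequencies: 25, 44, 62, 87.
Observation 21.75 falls in the class 125 – <150.
L = 125, CF = 0, f = 25, h = 25.
P25 = 125 + ((21.75 − 0)/25)·25 = 125 + 21.75 = 146.75.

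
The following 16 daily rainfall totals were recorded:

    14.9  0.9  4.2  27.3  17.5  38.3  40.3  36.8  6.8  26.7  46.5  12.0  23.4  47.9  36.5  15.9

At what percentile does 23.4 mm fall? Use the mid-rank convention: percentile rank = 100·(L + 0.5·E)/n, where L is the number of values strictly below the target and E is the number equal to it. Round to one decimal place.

46.9

Sorted: 0.9, 4.2, 6.8, 12.0, 14.9, 15.9, 17.5, 23.4, 26.7, 27.3, 36.5, 36.8, 38.3, 40.3, 46.5, 47.9.
Count below 23.4: L = 7; count equal: E = 1; n = 16.
Percentile rank = 100·(7 + 0.5·1)/16 = 100·7.5/16 = 46.88.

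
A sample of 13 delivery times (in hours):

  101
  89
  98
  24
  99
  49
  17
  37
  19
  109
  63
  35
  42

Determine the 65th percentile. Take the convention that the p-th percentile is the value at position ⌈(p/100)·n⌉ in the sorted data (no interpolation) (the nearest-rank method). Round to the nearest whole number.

89

Sorted: 17, 19, 24, 35, 37, 42, 49, 63, 89, 98, 99, 101, 109.
n = 13.
Position = ⌈65/100 · 13⌉ = ⌈8.45⌉ = 9.
The value at rank 9 is 89.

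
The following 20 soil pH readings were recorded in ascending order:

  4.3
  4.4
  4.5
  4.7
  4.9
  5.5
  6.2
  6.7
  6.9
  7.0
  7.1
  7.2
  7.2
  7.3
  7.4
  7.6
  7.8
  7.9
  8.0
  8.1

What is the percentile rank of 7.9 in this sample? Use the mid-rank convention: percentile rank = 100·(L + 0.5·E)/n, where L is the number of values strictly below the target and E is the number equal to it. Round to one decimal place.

Count below 7.9: L = 17; count equal: E = 1; n = 20.
Percentile rank = 100·(17 + 0.5·1)/20 = 100·17.5/20 = 87.5.

87.5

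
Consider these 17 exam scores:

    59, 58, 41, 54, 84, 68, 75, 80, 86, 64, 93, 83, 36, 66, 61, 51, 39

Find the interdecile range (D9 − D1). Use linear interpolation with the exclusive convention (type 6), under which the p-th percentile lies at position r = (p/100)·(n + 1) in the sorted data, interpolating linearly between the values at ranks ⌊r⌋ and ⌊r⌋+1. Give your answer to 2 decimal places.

49.00

Sorted: 36, 39, 41, 51, 54, 58, 59, 61, 64, 66, 68, 75, 80, 83, 84, 86, 93.
n = 17.
P10: r = 1.8; ranks 1–2 are 36, 39; interpolating gives 38.4.
P90: r = 16.2; ranks 16–17 are 86, 93; interpolating gives 87.4.
Difference: 87.4 − 38.4 = 49.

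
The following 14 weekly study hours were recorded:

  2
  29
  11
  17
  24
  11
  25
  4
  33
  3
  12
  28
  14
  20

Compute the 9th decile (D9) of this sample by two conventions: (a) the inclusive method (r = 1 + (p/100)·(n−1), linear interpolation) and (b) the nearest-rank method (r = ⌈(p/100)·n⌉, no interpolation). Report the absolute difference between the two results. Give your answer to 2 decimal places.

Sorted: 2, 3, 4, 11, 11, 12, 14, 17, 20, 24, 25, 28, 29, 33.
n = 14.
(a) r = 12.7; between ranks 12 (28) and 13 (29): 28.7.
(b) the nearest-rank method: rank 13 → 29.
|28.7 − 29| = 0.3.

0.30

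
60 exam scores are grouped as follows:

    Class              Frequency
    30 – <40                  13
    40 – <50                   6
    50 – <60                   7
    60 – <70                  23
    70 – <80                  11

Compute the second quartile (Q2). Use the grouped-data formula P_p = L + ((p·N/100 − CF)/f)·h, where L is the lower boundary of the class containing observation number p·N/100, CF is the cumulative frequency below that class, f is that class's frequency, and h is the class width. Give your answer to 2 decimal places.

N = 60; target position k = 50/100 · 60 = 30.
Cumulative frequencies: 13, 19, 26, 49, 60.
Observation 30 falls in the class 60 – <70.
L = 60, CF = 26, f = 23, h = 10.
P50 = 60 + ((30 − 26)/23)·10 = 60 + 1.73913 = 61.7391.

61.74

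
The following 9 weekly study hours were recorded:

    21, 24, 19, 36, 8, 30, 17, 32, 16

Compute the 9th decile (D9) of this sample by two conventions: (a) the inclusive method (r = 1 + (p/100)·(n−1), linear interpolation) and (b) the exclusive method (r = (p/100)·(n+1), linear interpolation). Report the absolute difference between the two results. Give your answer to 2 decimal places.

Sorted: 8, 16, 17, 19, 21, 24, 30, 32, 36.
n = 9.
(a) r = 8.2; between ranks 8 (32) and 9 (36): 32.8.
(b) r = 9 → value at rank 9 = 36.
|32.8 − 36| = 3.2.

3.20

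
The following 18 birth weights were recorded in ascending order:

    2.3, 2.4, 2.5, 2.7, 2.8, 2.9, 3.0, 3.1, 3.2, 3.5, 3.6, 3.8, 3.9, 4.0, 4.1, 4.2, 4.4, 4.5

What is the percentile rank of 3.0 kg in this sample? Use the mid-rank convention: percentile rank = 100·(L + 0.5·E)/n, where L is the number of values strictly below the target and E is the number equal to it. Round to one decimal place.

Count below 3.0: L = 6; count equal: E = 1; n = 18.
Percentile rank = 100·(6 + 0.5·1)/18 = 100·6.5/18 = 36.11.

36.1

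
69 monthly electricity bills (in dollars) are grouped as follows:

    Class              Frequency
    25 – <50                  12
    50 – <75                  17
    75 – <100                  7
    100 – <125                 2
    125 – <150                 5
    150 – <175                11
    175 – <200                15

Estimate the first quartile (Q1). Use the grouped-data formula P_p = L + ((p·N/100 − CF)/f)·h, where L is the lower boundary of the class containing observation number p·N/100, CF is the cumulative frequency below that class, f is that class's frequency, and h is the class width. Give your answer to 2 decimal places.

N = 69; target position k = 25/100 · 69 = 17.25.
Cumulative frequencies: 12, 29, 36, 38, 43, 54, 69.
Observation 17.25 falls in the class 50 – <75.
L = 50, CF = 12, f = 17, h = 25.
P25 = 50 + ((17.25 − 12)/17)·25 = 50 + 7.72059 = 57.7206.

57.72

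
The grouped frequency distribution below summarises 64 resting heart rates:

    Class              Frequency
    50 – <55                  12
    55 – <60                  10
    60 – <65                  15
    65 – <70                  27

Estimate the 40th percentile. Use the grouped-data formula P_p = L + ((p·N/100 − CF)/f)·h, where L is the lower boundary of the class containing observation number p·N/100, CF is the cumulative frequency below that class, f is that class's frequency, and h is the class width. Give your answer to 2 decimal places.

N = 64; target position k = 40/100 · 64 = 25.6.
Cumulative frequencies: 12, 22, 37, 64.
Observation 25.6 falls in the class 60 – <65.
L = 60, CF = 22, f = 15, h = 5.
P40 = 60 + ((25.6 − 22)/15)·5 = 60 + 1.2 = 61.2.

61.20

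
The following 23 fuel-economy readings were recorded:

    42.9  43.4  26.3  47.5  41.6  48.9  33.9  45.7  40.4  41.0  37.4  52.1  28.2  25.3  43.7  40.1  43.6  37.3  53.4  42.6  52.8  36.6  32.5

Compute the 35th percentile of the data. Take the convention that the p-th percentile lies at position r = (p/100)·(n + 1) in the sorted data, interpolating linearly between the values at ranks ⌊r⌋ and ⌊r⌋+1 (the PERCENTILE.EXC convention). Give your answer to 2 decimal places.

Sorted: 25.3, 26.3, 28.2, 32.5, 33.9, 36.6, 37.3, 37.4, 40.1, 40.4, 41.0, 41.6, 42.6, 42.9, 43.4, 43.6, 43.7, 45.7, 47.5, 48.9, 52.1, 52.8, 53.4.
n = 23.
r = (35/100)·(23 + 1) = 8.4.
Rank 8 is 37.4 and rank 9 is 40.1.
Interpolate: 37.4 + 0.4·(40.1 − 37.4) = 37.4 + 0.4·2.7 = 38.48.

38.48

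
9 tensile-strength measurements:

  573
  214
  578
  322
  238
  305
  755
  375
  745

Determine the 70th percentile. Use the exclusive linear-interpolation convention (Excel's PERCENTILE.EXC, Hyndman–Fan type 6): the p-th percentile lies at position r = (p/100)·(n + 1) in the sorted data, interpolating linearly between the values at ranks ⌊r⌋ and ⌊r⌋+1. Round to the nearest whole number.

Sorted: 214, 238, 305, 322, 375, 573, 578, 745, 755.
n = 9.
r = (70/100)·(9 + 1) = 7.
r is an integer, so P70 is the value at rank 7: 578.

578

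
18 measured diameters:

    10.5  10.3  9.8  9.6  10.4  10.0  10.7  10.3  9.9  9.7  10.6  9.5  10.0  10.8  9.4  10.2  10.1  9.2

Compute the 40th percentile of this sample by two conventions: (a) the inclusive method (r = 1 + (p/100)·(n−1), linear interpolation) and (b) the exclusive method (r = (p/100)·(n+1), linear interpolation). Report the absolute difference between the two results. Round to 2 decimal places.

0.02

Sorted: 9.2, 9.4, 9.5, 9.6, 9.7, 9.8, 9.9, 10.0, 10.0, 10.1, 10.2, 10.3, 10.3, 10.4, 10.5, 10.6, 10.7, 10.8.
n = 18.
(a) r = 7.8; between ranks 7 (9.9) and 8 (10.0): 9.98.
(b) r = 7.6; between ranks 7 (9.9) and 8 (10.0): 9.96.
|9.98 − 9.96| = 0.02.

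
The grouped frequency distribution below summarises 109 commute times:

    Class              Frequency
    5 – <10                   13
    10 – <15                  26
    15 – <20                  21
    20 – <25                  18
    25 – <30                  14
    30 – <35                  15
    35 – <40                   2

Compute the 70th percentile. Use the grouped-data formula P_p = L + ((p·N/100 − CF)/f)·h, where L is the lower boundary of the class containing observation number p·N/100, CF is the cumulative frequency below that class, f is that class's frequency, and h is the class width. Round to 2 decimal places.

N = 109; target position k = 70/100 · 109 = 76.3.
Cumulative frequencies: 13, 39, 60, 78, 92, 107, 109.
Observation 76.3 falls in the class 20 – <25.
L = 20, CF = 60, f = 18, h = 5.
P70 = 20 + ((76.3 − 60)/18)·5 = 20 + 4.52778 = 24.5278.

24.53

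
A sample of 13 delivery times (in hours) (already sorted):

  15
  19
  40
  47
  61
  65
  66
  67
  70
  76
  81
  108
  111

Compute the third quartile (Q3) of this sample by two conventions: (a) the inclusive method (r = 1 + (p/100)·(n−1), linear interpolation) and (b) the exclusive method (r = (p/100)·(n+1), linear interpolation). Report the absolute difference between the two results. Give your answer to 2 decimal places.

n = 13.
(a) r = 10 → value at rank 10 = 76.
(b) r = 10.5; between ranks 10 (76) and 11 (81): 78.5.
|76 − 78.5| = 2.5.

2.50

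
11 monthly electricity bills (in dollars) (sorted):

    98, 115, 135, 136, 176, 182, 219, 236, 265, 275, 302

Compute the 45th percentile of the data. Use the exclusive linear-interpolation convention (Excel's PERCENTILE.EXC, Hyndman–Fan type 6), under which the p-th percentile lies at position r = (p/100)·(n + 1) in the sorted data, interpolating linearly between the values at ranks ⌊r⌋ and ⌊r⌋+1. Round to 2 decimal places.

178.40

n = 11.
r = (45/100)·(11 + 1) = 5.4.
Rank 5 is 176 and rank 6 is 182.
Interpolate: 176 + 0.4·(182 − 176) = 176 + 0.4·6 = 178.4.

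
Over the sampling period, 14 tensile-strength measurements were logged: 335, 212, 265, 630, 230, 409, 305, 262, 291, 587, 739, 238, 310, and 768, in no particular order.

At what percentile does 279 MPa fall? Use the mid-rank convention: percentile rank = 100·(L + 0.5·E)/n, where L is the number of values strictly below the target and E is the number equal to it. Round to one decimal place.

Sorted: 212, 230, 238, 262, 265, 291, 305, 310, 335, 409, 587, 630, 739, 768.
Count below 279: L = 5; count equal: E = 0; n = 14.
Percentile rank = 100·(5 + 0.5·0)/14 = 100·5/14 = 35.71.

35.7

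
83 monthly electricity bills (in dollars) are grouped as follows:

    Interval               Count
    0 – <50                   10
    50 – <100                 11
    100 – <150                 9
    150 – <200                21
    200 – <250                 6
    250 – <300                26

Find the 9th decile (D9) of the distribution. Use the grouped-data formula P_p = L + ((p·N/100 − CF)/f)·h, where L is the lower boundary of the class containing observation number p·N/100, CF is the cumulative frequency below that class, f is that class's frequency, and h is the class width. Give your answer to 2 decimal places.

284.04

N = 83; target position k = 90/100 · 83 = 74.7.
Cumulative frequencies: 10, 21, 30, 51, 57, 83.
Observation 74.7 falls in the class 250 – <300.
L = 250, CF = 57, f = 26, h = 50.
P90 = 250 + ((74.7 − 57)/26)·50 = 250 + 34.0385 = 284.038.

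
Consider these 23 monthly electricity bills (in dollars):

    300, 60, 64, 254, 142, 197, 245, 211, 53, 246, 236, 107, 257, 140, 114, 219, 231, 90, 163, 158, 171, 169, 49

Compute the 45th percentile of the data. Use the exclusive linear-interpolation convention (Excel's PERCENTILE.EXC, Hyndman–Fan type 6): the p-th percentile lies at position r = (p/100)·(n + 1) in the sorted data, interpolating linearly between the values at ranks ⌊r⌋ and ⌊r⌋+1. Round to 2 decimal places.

Sorted: 49, 53, 60, 64, 90, 107, 114, 140, 142, 158, 163, 169, 171, 197, 211, 219, 231, 236, 245, 246, 254, 257, 300.
n = 23.
r = (45/100)·(23 + 1) = 10.8.
Rank 10 is 158 and rank 11 is 163.
Interpolate: 158 + 0.8·(163 − 158) = 158 + 0.8·5 = 162.

162.00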